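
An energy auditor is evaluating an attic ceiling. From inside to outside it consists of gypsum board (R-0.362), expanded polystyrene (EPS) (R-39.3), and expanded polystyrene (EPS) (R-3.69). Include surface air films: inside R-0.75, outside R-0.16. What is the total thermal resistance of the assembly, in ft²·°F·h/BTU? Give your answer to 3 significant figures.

44.3 ft²·°F·h/BTU

R_total = 0.75 + 0.362 + 39.3 + 3.69 + 0.16 = 44.26 ft²·°F·h/BTU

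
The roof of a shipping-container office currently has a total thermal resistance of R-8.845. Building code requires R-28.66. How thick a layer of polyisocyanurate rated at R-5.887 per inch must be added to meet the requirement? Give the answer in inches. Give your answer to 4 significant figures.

3.366 in

ΔR = 28.66 − 8.845 = 19.815 ft²·°F·h/BTU
L = ΔR / (R/in) = 19.815/5.887 = 3.3659 in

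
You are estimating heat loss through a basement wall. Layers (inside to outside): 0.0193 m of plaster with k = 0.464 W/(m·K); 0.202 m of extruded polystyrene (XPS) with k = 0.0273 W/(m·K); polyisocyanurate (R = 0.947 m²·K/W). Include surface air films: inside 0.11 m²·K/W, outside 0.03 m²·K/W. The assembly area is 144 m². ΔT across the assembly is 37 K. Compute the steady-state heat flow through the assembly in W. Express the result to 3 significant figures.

0.0193/0.464 = 0.04159
0.202/0.0273 = 7.399
R_total = 0.11 + 0.04159 + 7.399 + 0.947 + 0.03 = 8.528 m²·K/W
Q = A·ΔT/R = 144 × 37 / 8.528 = 624.8 W

625 W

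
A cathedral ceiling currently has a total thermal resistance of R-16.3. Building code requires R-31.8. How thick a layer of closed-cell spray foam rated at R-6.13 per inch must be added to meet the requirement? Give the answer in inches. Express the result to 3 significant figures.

ΔR = 31.8 − 16.3 = 15.5 ft²·°F·h/BTU
L = ΔR / (R/in) = 15.5/6.13 = 2.529 in

2.53 in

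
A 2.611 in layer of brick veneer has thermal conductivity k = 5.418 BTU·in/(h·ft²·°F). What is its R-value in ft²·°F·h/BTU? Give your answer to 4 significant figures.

0.4819 ft²·°F·h/BTU

R = L/k = 2.611/5.418 = 0.48191 ft²·°F·h/BTU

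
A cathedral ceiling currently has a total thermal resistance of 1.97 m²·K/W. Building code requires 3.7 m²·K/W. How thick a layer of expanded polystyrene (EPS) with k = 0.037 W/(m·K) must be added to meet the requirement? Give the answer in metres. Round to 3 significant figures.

0.0640 m

ΔR = 3.7 − 1.97 = 1.73 m²·K/W
L = ΔR × k = 1.73 × 0.037 = 0.06401 m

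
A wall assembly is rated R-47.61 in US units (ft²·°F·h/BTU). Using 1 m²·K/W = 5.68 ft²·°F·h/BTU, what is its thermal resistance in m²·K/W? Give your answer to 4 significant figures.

8.382 m²·K/W

R_SI = 47.61/5.68 = 8.382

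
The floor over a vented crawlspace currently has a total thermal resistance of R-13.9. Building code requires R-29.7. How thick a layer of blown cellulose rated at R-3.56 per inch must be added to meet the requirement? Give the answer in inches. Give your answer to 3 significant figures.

ΔR = 29.7 − 13.9 = 15.8 ft²·°F·h/BTU
L = ΔR / (R/in) = 15.8/3.56 = 4.438 in

4.44 in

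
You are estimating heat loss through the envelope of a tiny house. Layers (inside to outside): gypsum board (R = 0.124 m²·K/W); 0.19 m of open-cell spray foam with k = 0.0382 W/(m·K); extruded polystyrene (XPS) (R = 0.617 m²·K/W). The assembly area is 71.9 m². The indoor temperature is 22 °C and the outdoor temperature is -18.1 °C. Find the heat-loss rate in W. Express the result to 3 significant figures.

505 W

0.19/0.0382 = 4.974
R_total = 0.124 + 4.974 + 0.617 = 5.715 m²·K/W
Q = A·ΔT/R = 71.9 × (22 − (-18.1)) / 5.715 = 504.5 W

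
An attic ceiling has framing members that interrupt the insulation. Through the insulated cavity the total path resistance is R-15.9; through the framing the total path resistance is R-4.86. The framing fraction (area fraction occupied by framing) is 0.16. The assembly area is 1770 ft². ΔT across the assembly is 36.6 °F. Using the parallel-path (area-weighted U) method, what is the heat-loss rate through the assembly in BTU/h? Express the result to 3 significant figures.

U_eff = 0.84/15.9 + 0.16/4.86 = 0.05283 + 0.03292 = 0.08575
R_eff = 1/U_eff = 11.66 ft²·°F·h/BTU
Q = 1770 × 36.6 / 11.66 = 5555 BTU/h

5560 BTU/h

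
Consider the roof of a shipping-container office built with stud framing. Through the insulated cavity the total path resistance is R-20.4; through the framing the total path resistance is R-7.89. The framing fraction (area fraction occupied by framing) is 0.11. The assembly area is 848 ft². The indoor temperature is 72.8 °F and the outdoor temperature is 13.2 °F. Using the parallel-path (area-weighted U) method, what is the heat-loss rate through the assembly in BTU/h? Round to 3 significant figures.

U_eff = 0.89/20.4 + 0.11/7.89 = 0.04363 + 0.01394 = 0.05757
R_eff = 1/U_eff = 17.37 ft²·°F·h/BTU
Q = 848 × (72.8 − 13.2) / 17.37 = 2910 BTU/h

2910 BTU/h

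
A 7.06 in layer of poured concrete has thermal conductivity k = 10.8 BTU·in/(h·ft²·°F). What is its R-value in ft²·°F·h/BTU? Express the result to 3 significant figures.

R = L/k = 7.06/10.8 = 0.6537 ft²·°F·h/BTU

0.654 ft²·°F·h/BTU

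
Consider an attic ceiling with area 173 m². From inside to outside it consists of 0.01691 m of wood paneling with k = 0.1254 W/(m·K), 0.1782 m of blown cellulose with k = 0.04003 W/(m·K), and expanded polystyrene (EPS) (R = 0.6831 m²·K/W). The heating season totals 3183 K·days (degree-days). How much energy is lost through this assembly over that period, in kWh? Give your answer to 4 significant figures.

2508 kWh

0.01691/0.1254 = 0.13485
0.1782/0.04003 = 4.4517
R_total = 0.13485 + 4.4517 + 0.6831 = 5.2696 m²·K/W
E = A × HDD × 24 / R / 1000 = 173 × 3183 × 24 / 5.2696 / 1000 = 2507.9 kWh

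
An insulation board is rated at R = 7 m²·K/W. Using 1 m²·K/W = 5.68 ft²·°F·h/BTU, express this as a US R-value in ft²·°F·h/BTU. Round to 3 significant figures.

39.8 ft²·°F·h/BTU

R_US = 7 × 5.68 = 39.76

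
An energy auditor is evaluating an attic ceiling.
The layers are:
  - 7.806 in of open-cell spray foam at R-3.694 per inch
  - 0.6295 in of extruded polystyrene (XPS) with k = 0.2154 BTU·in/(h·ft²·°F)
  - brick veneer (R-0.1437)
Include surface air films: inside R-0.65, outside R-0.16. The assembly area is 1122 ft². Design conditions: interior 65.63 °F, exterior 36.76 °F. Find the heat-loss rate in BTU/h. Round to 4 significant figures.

990.2 BTU/h

7.806 × 3.694 = 28.835
0.6295/0.2154 = 2.9225
R_total = 0.65 + 28.835 + 2.9225 + 0.1437 + 0.16 = 32.712 ft²·°F·h/BTU
Q = A·ΔT/R = 1122 × (65.63 − 36.76) / 32.712 = 990.24 BTU/h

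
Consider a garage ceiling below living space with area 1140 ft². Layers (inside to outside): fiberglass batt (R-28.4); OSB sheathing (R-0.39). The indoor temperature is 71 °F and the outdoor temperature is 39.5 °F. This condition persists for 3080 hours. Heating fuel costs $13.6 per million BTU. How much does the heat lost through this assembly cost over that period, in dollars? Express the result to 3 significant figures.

52.2 dollars

R_total = 28.4 + 0.39 = 28.79 ft²·°F·h/BTU
Q = 1140 × (71 − 39.5) / 28.79 = 1247 BTU/h
E = 1247 × 3080 = 3842000 BTU
Cost = 3842000/10⁶ × 13.6 = $52.25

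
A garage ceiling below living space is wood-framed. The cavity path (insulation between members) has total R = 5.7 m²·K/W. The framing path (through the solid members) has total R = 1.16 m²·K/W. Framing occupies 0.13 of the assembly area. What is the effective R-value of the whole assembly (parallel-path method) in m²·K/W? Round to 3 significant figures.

3.78 m²·K/W

U_eff = 0.87/5.7 + 0.13/1.16 = 0.1526 + 0.1121 = 0.2647
R_eff = 1/U_eff = 3.778 m²·K/W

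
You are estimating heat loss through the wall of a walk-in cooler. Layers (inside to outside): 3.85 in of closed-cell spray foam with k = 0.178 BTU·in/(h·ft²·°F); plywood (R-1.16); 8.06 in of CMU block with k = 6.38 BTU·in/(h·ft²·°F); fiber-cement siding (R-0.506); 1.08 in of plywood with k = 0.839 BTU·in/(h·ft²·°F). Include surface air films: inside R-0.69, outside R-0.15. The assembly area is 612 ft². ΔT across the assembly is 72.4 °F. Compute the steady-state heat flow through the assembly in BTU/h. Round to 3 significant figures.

1660 BTU/h

3.85/0.178 = 21.63
8.06/6.38 = 1.263
1.08/0.839 = 1.287
R_total = 0.69 + 21.63 + 1.16 + 1.263 + 0.506 + 1.287 + 0.15 = 26.69 ft²·°F·h/BTU
Q = A·ΔT/R = 612 × 72.4 / 26.69 = 1660 BTU/h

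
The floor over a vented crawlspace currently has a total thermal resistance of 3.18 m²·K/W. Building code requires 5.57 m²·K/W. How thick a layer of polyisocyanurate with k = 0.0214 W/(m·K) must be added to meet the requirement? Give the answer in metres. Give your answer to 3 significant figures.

0.0511 m

ΔR = 5.57 − 3.18 = 2.39 m²·K/W
L = ΔR × k = 2.39 × 0.0214 = 0.05115 m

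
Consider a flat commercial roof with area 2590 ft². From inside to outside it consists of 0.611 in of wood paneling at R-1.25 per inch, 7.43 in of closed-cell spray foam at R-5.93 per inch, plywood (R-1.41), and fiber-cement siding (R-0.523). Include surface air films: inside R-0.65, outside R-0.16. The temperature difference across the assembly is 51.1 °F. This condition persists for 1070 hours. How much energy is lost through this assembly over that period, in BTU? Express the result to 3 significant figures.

0.611 × 1.25 = 0.7637
7.43 × 5.93 = 44.06
R_total = 0.65 + 0.7637 + 44.06 + 1.41 + 0.523 + 0.16 = 47.57 ft²·°F·h/BTU
Q = 2590 × 51.1 / 47.57 = 2782 BTU/h
E = 2782 × 1070 = 2977000 BTU

2980000 BTU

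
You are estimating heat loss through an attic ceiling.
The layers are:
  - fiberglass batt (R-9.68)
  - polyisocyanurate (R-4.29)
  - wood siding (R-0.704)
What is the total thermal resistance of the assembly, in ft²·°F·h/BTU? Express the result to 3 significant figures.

R_total = 9.68 + 4.29 + 0.704 = 14.67 ft²·°F·h/BTU

14.7 ft²·°F·h/BTU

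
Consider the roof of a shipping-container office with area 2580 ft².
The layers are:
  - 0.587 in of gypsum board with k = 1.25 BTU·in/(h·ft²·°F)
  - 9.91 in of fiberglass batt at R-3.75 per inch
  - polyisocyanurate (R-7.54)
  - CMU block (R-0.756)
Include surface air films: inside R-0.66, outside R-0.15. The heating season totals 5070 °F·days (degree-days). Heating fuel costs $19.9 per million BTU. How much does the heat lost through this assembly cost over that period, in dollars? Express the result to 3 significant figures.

134 dollars

0.587/1.25 = 0.4696
9.91 × 3.75 = 37.16
R_total = 0.66 + 0.4696 + 37.16 + 7.54 + 0.756 + 0.15 = 46.74 ft²·°F·h/BTU
E = A × HDD × 24 / R = 2580 × 5070 × 24 / 46.74 = 6717000 BTU
Cost = 6717000/10⁶ × 19.9 = $133.7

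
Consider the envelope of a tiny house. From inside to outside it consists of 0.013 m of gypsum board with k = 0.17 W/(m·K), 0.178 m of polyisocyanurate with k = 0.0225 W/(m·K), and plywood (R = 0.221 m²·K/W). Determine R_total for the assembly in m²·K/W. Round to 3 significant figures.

8.21 m²·K/W

0.013/0.17 = 0.07647
0.178/0.0225 = 7.911
R_total = 0.07647 + 7.911 + 0.221 = 8.209 m²·K/W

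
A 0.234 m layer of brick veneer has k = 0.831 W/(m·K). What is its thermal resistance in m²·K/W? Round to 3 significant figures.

0.282 m²·K/W

R = L/k = 0.234/0.831 = 0.2816 m²·K/W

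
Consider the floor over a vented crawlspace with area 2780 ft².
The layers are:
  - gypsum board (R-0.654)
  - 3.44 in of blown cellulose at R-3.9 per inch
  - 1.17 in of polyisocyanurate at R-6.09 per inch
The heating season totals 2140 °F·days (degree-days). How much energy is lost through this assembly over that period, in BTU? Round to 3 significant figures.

3.44 × 3.9 = 13.42
1.17 × 6.09 = 7.125
R_total = 0.654 + 13.42 + 7.125 = 21.2 ft²·°F·h/BTU
E = A × HDD × 24 / R = 2780 × 2140 × 24 / 21.2 = 6736000 BTU

6740000 BTU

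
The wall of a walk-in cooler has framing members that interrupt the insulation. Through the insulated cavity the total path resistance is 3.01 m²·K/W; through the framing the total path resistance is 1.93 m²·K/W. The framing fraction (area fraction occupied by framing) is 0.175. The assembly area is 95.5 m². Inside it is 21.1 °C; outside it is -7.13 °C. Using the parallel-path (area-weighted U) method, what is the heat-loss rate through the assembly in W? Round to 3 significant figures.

U_eff = 0.825/3.01 + 0.175/1.93 = 0.2741 + 0.09067 = 0.3648
R_eff = 1/U_eff = 2.742 m²·K/W
Q = 95.5 × (21.1 − (-7.13)) / 2.742 = 983.4 W

983 W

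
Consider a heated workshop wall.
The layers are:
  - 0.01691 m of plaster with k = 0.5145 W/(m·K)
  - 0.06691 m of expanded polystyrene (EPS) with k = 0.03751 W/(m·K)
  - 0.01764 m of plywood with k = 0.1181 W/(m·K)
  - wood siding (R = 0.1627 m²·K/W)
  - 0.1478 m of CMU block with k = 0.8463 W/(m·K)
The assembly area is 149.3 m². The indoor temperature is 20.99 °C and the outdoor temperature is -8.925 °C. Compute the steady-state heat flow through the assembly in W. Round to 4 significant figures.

1939 W

0.01691/0.5145 = 0.032867
0.06691/0.03751 = 1.7838
0.01764/0.1181 = 0.14936
0.1478/0.8463 = 0.17464
R_total = 0.032867 + 1.7838 + 0.14936 + 0.1627 + 0.17464 = 2.3034 m²·K/W
Q = A·ΔT/R = 149.3 × (20.99 − (-8.925)) / 2.3034 = 1939 W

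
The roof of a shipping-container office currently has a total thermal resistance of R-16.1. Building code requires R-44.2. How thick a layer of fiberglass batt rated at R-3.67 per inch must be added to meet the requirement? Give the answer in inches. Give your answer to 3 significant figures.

7.66 in

ΔR = 44.2 − 16.1 = 28.1 ft²·°F·h/BTU
L = ΔR / (R/in) = 28.1/3.67 = 7.657 in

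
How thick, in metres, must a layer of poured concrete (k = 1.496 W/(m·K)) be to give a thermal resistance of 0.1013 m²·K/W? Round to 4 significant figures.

L = R·k = 0.1013 × 1.496 = 0.15154 m

0.1515 m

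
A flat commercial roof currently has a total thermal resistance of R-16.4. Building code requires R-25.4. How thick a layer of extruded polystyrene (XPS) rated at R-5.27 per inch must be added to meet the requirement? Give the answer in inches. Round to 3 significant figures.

ΔR = 25.4 − 16.4 = 9 ft²·°F·h/BTU
L = ΔR / (R/in) = 9/5.27 = 1.708 in

1.71 in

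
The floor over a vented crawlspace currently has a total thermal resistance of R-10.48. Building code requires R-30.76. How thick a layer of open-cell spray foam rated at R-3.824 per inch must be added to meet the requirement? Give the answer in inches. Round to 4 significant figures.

5.303 in

ΔR = 30.76 − 10.48 = 20.28 ft²·°F·h/BTU
L = ΔR / (R/in) = 20.28/3.824 = 5.3033 in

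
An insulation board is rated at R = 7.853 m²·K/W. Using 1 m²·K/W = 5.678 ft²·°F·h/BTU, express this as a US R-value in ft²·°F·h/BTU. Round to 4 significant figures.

R_US = 7.853 × 5.678 = 44.589

44.59 ft²·°F·h/BTU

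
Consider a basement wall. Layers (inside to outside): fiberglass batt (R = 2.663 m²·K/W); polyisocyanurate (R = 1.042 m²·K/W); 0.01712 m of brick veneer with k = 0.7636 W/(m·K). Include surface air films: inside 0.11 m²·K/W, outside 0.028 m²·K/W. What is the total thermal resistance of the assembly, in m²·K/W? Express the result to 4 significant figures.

3.865 m²·K/W

0.01712/0.7636 = 0.02242
R_total = 0.11 + 2.663 + 1.042 + 0.02242 + 0.028 = 3.8654 m²·K/W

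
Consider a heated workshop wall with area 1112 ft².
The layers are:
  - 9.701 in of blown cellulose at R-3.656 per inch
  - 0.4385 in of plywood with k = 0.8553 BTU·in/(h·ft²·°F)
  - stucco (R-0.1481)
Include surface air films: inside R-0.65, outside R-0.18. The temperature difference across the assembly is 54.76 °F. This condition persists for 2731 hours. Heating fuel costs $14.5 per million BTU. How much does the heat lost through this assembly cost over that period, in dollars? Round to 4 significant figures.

65.25 dollars

9.701 × 3.656 = 35.467
0.4385/0.8553 = 0.51269
R_total = 0.65 + 35.467 + 0.51269 + 0.1481 + 0.18 = 36.958 ft²·°F·h/BTU
Q = 1112 × 54.76 / 36.958 = 1647.6 BTU/h
E = 1647.6 × 2731 = 4499700 BTU
Cost = 4499700/10⁶ × 14.5 = $65.246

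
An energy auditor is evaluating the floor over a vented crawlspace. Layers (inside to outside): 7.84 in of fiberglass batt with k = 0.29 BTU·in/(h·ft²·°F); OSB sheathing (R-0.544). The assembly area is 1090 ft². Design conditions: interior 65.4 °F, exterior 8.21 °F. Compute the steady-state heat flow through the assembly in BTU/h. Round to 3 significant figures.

2260 BTU/h

7.84/0.29 = 27.03
R_total = 27.03 + 0.544 = 27.58 ft²·°F·h/BTU
Q = A·ΔT/R = 1090 × (65.4 − 8.21) / 27.58 = 2260 BTU/h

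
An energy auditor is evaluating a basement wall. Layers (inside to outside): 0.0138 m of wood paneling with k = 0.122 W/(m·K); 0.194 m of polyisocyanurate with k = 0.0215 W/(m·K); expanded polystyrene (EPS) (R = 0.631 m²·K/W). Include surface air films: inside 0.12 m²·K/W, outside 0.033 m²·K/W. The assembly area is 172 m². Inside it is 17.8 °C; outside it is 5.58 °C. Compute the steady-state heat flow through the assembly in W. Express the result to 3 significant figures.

212 W

0.0138/0.122 = 0.1131
0.194/0.0215 = 9.023
R_total = 0.12 + 0.1131 + 9.023 + 0.631 + 0.033 = 9.92 m²·K/W
Q = A·ΔT/R = 172 × (17.8 − 5.58) / 9.92 = 211.9 W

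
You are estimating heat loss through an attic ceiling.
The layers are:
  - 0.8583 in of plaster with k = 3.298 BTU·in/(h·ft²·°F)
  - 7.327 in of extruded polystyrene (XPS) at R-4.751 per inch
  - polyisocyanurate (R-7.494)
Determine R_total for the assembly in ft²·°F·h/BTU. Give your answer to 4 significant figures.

0.8583/3.298 = 0.26025
7.327 × 4.751 = 34.811
R_total = 0.26025 + 34.811 + 7.494 = 42.565 ft²·°F·h/BTU

42.56 ft²·°F·h/BTU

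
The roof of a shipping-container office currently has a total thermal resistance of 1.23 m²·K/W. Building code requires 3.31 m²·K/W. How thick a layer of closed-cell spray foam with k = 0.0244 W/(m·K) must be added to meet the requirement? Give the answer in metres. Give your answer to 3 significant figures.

ΔR = 3.31 − 1.23 = 2.08 m²·K/W
L = ΔR × k = 2.08 × 0.0244 = 0.05075 m

0.0508 m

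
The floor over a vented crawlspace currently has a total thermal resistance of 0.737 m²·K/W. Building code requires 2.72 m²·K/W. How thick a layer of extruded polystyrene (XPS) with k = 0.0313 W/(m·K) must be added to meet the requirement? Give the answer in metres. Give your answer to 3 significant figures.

ΔR = 2.72 − 0.737 = 1.983 m²·K/W
L = ΔR × k = 1.983 × 0.0313 = 0.06207 m

0.0621 m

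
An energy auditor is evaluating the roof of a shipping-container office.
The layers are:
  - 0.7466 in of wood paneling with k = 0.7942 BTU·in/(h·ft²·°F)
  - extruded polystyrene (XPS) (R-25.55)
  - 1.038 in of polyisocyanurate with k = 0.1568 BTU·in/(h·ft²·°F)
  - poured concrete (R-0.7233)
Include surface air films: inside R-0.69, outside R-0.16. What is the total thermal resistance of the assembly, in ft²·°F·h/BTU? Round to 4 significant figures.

34.68 ft²·°F·h/BTU

0.7466/0.7942 = 0.94007
1.038/0.1568 = 6.6199
R_total = 0.69 + 0.94007 + 25.55 + 6.6199 + 0.7233 + 0.16 = 34.683 ft²·°F·h/BTU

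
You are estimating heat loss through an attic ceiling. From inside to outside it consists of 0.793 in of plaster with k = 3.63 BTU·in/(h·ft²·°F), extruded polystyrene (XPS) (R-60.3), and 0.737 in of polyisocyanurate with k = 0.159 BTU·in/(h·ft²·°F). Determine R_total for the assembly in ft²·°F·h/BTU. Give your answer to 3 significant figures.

0.793/3.63 = 0.2185
0.737/0.159 = 4.635
R_total = 0.2185 + 60.3 + 4.635 = 65.15 ft²·°F·h/BTU

65.2 ft²·°F·h/BTU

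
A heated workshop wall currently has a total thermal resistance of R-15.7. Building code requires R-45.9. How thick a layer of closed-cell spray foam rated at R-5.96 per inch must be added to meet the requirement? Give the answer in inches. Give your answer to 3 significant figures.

5.07 in

ΔR = 45.9 − 15.7 = 30.2 ft²·°F·h/BTU
L = ΔR / (R/in) = 30.2/5.96 = 5.067 in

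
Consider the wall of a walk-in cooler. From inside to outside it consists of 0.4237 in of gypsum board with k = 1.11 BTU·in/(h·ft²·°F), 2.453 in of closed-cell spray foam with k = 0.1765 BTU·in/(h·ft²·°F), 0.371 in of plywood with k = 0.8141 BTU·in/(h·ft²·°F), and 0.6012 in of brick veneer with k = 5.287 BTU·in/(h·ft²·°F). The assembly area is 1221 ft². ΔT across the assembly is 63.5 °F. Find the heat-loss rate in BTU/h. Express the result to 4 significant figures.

5221 BTU/h

0.4237/1.11 = 0.38171
2.453/0.1765 = 13.898
0.371/0.8141 = 0.45572
0.6012/5.287 = 0.11371
R_total = 0.38171 + 13.898 + 0.45572 + 0.11371 = 14.849 ft²·°F·h/BTU
Q = A·ΔT/R = 1221 × 63.5 / 14.849 = 5221.4 BTU/h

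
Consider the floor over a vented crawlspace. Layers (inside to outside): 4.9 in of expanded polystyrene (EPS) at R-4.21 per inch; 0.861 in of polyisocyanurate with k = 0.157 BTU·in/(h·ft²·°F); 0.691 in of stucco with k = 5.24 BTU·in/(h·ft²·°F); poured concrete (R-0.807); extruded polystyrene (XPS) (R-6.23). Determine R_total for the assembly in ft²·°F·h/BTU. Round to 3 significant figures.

33.3 ft²·°F·h/BTU

4.9 × 4.21 = 20.63
0.861/0.157 = 5.484
0.691/5.24 = 0.1319
R_total = 20.63 + 5.484 + 0.1319 + 0.807 + 6.23 = 33.28 ft²·°F·h/BTU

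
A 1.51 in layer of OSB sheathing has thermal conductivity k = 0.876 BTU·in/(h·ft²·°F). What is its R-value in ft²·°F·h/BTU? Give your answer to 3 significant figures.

1.72 ft²·°F·h/BTU

R = L/k = 1.51/0.876 = 1.724 ft²·°F·h/BTU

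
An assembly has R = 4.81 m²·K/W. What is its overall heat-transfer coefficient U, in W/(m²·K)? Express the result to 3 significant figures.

0.208 W/(m²·K)

U = 1/R = 1/4.81 = 0.2079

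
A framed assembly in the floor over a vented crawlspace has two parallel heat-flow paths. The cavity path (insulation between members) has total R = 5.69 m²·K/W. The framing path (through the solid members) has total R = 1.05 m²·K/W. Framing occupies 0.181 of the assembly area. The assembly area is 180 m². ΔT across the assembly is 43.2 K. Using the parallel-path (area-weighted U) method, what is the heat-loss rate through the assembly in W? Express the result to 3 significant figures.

2460 W

U_eff = 0.819/5.69 + 0.181/1.05 = 0.1439 + 0.1724 = 0.3163
R_eff = 1/U_eff = 3.161 m²·K/W
Q = 180 × 43.2 / 3.161 = 2460 W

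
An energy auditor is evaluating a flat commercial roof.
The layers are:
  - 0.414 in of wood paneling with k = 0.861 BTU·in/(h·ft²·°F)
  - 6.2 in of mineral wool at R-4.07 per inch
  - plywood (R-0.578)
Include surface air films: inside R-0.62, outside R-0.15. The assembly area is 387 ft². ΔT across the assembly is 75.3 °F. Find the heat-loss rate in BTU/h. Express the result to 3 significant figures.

0.414/0.861 = 0.4808
6.2 × 4.07 = 25.23
R_total = 0.62 + 0.4808 + 25.23 + 0.578 + 0.15 = 27.06 ft²·°F·h/BTU
Q = A·ΔT/R = 387 × 75.3 / 27.06 = 1077 BTU/h

1080 BTU/h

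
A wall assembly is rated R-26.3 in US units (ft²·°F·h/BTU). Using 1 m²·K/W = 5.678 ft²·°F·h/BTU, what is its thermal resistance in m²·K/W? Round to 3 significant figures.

R_SI = 26.3/5.678 = 4.632

4.63 m²·K/W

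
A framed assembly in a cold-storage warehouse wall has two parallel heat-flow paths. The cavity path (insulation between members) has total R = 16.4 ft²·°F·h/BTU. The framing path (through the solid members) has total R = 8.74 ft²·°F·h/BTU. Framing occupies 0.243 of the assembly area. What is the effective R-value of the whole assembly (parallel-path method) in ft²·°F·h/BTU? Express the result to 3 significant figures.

U_eff = 0.757/16.4 + 0.243/8.74 = 0.04616 + 0.0278 = 0.07396
R_eff = 1/U_eff = 13.52 ft²·°F·h/BTU

13.5 ft²·°F·h/BTU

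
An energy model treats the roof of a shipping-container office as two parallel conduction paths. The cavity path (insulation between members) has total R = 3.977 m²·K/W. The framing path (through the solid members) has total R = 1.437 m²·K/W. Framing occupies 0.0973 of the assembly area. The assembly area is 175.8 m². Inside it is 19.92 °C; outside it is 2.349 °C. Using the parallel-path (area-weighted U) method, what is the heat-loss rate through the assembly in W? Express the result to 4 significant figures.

U_eff = 0.9027/3.977 + 0.0973/1.437 = 0.22698 + 0.067711 = 0.29469
R_eff = 1/U_eff = 3.3934 m²·K/W
Q = 175.8 × (19.92 − 2.349) / 3.3934 = 910.29 W

910.3 W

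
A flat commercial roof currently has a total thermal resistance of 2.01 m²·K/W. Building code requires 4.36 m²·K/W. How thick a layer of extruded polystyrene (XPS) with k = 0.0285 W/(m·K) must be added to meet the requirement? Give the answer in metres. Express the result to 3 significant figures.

ΔR = 4.36 − 2.01 = 2.35 m²·K/W
L = ΔR × k = 2.35 × 0.0285 = 0.06698 m

0.0670 m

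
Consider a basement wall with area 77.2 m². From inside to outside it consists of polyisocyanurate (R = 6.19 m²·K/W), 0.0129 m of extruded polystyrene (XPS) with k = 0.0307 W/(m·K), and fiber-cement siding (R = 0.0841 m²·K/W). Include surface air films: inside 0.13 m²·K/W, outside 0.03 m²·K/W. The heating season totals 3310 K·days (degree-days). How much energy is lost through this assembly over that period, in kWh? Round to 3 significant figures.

0.0129/0.0307 = 0.4202
R_total = 0.13 + 6.19 + 0.4202 + 0.0841 + 0.03 = 6.854 m²·K/W
E = A × HDD × 24 / R / 1000 = 77.2 × 3310 × 24 / 6.854 / 1000 = 894.7 kWh

895 kWh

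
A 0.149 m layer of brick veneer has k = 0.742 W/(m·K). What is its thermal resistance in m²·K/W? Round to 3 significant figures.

0.201 m²·K/W

R = L/k = 0.149/0.742 = 0.2008 m²·K/W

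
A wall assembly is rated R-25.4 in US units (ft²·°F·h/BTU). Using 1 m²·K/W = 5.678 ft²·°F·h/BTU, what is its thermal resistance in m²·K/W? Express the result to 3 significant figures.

R_SI = 25.4/5.678 = 4.473

4.47 m²·K/W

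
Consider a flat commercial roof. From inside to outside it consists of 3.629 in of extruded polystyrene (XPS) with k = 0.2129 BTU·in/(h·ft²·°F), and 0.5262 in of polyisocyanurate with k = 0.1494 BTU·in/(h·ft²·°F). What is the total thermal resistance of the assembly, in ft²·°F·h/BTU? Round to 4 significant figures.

20.57 ft²·°F·h/BTU

3.629/0.2129 = 17.046
0.5262/0.1494 = 3.5221
R_total = 17.046 + 3.5221 = 20.568 ft²·°F·h/BTU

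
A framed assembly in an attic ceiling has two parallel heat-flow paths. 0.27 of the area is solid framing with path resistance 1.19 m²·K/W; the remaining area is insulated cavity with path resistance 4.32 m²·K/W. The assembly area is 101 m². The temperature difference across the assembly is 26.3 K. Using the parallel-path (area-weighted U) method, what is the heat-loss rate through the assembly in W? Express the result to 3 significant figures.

U_eff = 0.73/4.32 + 0.27/1.19 = 0.169 + 0.2269 = 0.3959
R_eff = 1/U_eff = 2.526 m²·K/W
Q = 101 × 26.3 / 2.526 = 1052 W

1050 W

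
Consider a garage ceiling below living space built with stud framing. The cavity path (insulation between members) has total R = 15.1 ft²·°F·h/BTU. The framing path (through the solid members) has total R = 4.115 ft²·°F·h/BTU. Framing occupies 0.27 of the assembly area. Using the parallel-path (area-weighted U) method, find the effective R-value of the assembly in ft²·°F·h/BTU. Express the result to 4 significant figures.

U_eff = 0.73/15.1 + 0.27/4.115 = 0.048344 + 0.065614 = 0.11396
R_eff = 1/U_eff = 8.7752 ft²·°F·h/BTU

8.775 ft²·°F·h/BTU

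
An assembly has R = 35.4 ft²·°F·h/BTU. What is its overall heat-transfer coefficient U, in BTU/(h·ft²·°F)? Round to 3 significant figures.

U = 1/R = 1/35.4 = 0.02825

0.0282 BTU/(h·ft²·°F)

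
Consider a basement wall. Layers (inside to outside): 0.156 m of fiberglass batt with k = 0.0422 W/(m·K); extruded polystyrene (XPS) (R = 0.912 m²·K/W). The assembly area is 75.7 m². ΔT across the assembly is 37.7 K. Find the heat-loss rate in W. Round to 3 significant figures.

0.156/0.0422 = 3.697
R_total = 3.697 + 0.912 = 4.609 m²·K/W
Q = A·ΔT/R = 75.7 × 37.7 / 4.609 = 619.2 W

619 W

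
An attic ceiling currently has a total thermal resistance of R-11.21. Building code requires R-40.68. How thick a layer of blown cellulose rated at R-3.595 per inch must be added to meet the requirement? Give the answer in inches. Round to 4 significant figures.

8.197 in

ΔR = 40.68 − 11.21 = 29.47 ft²·°F·h/BTU
L = ΔR / (R/in) = 29.47/3.595 = 8.1975 in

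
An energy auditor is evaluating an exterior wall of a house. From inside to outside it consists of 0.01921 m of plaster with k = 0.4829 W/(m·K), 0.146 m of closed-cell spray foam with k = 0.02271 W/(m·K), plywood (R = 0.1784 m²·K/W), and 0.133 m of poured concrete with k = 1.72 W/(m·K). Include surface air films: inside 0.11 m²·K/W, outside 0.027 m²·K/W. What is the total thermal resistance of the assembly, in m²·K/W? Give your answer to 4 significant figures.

6.861 m²·K/W

0.01921/0.4829 = 0.03978
0.146/0.02271 = 6.4289
0.133/1.72 = 0.077326
R_total = 0.11 + 0.03978 + 6.4289 + 0.1784 + 0.077326 + 0.027 = 6.8614 m²·K/W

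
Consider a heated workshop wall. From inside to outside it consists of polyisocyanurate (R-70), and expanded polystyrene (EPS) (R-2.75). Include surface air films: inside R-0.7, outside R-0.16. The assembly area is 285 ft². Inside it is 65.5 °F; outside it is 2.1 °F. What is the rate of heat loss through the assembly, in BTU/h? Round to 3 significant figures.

245 BTU/h

R_total = 0.7 + 70 + 2.75 + 0.16 = 73.61 ft²·°F·h/BTU
Q = A·ΔT/R = 285 × (65.5 − 2.1) / 73.61 = 245.5 BTU/h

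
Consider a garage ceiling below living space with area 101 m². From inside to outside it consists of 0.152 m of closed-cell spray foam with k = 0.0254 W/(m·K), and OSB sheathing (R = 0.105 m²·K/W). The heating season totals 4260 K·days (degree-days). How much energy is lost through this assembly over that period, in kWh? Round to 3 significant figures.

1700 kWh

0.152/0.0254 = 5.984
R_total = 5.984 + 0.105 = 6.089 m²·K/W
E = A × HDD × 24 / R / 1000 = 101 × 4260 × 24 / 6.089 / 1000 = 1696 kWh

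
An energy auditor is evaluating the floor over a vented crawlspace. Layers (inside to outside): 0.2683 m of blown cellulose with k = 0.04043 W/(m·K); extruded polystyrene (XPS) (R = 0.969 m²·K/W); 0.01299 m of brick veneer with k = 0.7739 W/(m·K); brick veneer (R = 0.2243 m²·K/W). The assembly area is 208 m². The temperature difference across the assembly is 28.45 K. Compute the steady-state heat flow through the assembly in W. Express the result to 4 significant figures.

0.2683/0.04043 = 6.6362
0.01299/0.7739 = 0.016785
R_total = 6.6362 + 0.969 + 0.016785 + 0.2243 = 7.8462 m²·K/W
Q = A·ΔT/R = 208 × 28.45 / 7.8462 = 754.2 W

754.2 W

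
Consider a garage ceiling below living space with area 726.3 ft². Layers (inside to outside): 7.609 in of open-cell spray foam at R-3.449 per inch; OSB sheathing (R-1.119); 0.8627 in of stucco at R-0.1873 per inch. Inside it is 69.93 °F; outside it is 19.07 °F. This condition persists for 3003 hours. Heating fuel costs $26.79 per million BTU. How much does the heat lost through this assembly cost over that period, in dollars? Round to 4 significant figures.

108.0 dollars

7.609 × 3.449 = 26.243
0.8627 × 0.1873 = 0.16158
R_total = 26.243 + 1.119 + 0.16158 = 27.524 ft²·°F·h/BTU
Q = 726.3 × (69.93 − 19.07) / 27.524 = 1342.1 BTU/h
E = 1342.1 × 3003 = 4030300 BTU
Cost = 4030300/10⁶ × 26.79 = $107.97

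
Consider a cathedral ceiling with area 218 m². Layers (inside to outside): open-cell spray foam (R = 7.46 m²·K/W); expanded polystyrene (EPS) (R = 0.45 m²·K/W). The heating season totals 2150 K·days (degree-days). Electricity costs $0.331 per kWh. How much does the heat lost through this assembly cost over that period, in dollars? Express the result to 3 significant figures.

471 dollars

R_total = 7.46 + 0.45 = 7.91 m²·K/W
E = A × HDD × 24 / R / 1000 = 218 × 2150 × 24 / 7.91 / 1000 = 1422 kWh
Cost = 1422 × 0.331 = $470.7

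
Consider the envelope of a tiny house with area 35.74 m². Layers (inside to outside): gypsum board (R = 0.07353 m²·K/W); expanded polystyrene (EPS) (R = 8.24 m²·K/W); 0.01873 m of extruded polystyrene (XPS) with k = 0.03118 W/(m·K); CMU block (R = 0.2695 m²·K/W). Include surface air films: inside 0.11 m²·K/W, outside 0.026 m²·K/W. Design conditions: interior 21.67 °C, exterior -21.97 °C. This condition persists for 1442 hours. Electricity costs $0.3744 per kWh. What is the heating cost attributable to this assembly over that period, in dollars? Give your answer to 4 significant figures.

90.35 dollars

0.01873/0.03118 = 0.60071
R_total = 0.11 + 0.07353 + 8.24 + 0.60071 + 0.2695 + 0.026 = 9.3197 m²·K/W
Q = 35.74 × (21.67 − (-21.97)) / 9.3197 = 167.35 W
E = 167.35 W × 1442 h / 1000 = 241.32 kWh
Cost = 241.32 × 0.3744 = $90.352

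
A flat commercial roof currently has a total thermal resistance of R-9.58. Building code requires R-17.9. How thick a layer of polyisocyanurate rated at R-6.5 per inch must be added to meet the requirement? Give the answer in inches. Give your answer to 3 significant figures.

1.28 in

ΔR = 17.9 − 9.58 = 8.32 ft²·°F·h/BTU
L = ΔR / (R/in) = 8.32/6.5 = 1.28 in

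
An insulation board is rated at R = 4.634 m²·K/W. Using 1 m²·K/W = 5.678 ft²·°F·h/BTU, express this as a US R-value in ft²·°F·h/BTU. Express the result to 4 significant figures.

R_US = 4.634 × 5.678 = 26.312

26.31 ft²·°F·h/BTU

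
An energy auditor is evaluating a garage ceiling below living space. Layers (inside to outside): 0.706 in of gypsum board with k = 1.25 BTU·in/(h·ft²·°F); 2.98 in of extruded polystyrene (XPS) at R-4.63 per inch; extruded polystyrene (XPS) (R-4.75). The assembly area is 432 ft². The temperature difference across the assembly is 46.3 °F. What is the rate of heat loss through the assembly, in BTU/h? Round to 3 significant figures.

1050 BTU/h

0.706/1.25 = 0.5648
2.98 × 4.63 = 13.8
R_total = 0.5648 + 13.8 + 4.75 = 19.11 ft²·°F·h/BTU
Q = A·ΔT/R = 432 × 46.3 / 19.11 = 1047 BTU/h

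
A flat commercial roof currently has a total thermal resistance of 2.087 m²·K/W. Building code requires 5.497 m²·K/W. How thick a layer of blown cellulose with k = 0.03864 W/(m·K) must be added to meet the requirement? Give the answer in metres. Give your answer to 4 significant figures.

ΔR = 5.497 − 2.087 = 3.41 m²·K/W
L = ΔR × k = 3.41 × 0.03864 = 0.13176 m

0.1318 m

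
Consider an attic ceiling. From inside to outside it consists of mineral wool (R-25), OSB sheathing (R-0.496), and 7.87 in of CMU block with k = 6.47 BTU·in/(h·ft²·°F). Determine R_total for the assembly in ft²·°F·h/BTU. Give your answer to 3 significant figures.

7.87/6.47 = 1.216
R_total = 25 + 0.496 + 1.216 = 26.71 ft²·°F·h/BTU

26.7 ft²·°F·h/BTU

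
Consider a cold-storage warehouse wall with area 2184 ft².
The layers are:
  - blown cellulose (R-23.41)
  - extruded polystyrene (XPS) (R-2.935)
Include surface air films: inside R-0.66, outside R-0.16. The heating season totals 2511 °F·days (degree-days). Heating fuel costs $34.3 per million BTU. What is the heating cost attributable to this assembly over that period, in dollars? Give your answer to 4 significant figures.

R_total = 0.66 + 23.41 + 2.935 + 0.16 = 27.165 ft²·°F·h/BTU
E = A × HDD × 24 / R = 2184 × 2511 × 24 / 27.165 = 4845100 BTU
Cost = 4845100/10⁶ × 34.3 = $166.19

166.2 dollars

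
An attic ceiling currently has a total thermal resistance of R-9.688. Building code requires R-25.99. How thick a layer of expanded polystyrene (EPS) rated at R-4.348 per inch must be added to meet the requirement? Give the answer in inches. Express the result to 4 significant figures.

ΔR = 25.99 − 9.688 = 16.302 ft²·°F·h/BTU
L = ΔR / (R/in) = 16.302/4.348 = 3.7493 in

3.749 in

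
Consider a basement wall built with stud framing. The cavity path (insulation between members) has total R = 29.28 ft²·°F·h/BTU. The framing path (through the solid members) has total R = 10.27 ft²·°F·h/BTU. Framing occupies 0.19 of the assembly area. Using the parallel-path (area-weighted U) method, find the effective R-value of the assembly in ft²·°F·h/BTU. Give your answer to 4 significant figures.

U_eff = 0.81/29.28 + 0.19/10.27 = 0.027664 + 0.0185 = 0.046164
R_eff = 1/U_eff = 21.662 ft²·°F·h/BTU

21.66 ft²·°F·h/BTU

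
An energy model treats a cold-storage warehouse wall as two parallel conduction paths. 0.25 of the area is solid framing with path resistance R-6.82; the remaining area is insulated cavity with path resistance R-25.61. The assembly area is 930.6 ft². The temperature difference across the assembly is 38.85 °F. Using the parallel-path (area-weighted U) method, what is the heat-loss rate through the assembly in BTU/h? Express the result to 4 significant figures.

2384 BTU/h

U_eff = 0.75/25.61 + 0.25/6.82 = 0.029285 + 0.036657 = 0.065942
R_eff = 1/U_eff = 15.165 ft²·°F·h/BTU
Q = 930.6 × 38.85 / 15.165 = 2384.1 BTU/h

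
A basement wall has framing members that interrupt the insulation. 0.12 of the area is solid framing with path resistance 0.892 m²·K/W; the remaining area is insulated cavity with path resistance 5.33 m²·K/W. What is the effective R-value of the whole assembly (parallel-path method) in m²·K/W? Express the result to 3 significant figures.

3.34 m²·K/W

U_eff = 0.88/5.33 + 0.12/0.892 = 0.1651 + 0.1345 = 0.2996
R_eff = 1/U_eff = 3.337 m²·K/W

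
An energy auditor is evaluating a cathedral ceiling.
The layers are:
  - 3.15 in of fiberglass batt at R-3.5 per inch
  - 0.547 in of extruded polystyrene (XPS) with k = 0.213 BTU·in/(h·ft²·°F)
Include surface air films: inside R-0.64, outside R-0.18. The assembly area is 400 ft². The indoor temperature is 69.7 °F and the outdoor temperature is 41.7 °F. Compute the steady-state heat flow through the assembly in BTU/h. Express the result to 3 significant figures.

3.15 × 3.5 = 11.03
0.547/0.213 = 2.568
R_total = 0.64 + 11.03 + 2.568 + 0.18 = 14.41 ft²·°F·h/BTU
Q = A·ΔT/R = 400 × (69.7 − 41.7) / 14.41 = 777.1 BTU/h

777 BTU/h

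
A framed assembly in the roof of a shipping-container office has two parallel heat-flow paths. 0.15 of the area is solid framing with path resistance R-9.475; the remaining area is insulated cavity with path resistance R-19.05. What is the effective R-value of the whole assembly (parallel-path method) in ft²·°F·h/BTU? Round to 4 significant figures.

U_eff = 0.85/19.05 + 0.15/9.475 = 0.044619 + 0.015831 = 0.060451
R_eff = 1/U_eff = 16.542 ft²·°F·h/BTU

16.54 ft²·°F·h/BTU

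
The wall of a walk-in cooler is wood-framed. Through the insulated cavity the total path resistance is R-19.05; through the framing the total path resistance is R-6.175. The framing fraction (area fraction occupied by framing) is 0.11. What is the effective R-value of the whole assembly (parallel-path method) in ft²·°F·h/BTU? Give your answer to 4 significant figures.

15.50 ft²·°F·h/BTU

U_eff = 0.89/19.05 + 0.11/6.175 = 0.046719 + 0.017814 = 0.064533
R_eff = 1/U_eff = 15.496 ft²·°F·h/BTU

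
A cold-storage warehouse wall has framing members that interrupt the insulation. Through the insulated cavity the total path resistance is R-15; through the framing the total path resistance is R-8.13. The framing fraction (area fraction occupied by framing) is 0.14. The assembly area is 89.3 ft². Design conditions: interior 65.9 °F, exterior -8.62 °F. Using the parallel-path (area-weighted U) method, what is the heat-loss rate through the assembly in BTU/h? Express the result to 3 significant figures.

496 BTU/h

U_eff = 0.86/15 + 0.14/8.13 = 0.05733 + 0.01722 = 0.07455
R_eff = 1/U_eff = 13.41 ft²·°F·h/BTU
Q = 89.3 × (65.9 − (-8.62)) / 13.41 = 496.1 BTU/h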